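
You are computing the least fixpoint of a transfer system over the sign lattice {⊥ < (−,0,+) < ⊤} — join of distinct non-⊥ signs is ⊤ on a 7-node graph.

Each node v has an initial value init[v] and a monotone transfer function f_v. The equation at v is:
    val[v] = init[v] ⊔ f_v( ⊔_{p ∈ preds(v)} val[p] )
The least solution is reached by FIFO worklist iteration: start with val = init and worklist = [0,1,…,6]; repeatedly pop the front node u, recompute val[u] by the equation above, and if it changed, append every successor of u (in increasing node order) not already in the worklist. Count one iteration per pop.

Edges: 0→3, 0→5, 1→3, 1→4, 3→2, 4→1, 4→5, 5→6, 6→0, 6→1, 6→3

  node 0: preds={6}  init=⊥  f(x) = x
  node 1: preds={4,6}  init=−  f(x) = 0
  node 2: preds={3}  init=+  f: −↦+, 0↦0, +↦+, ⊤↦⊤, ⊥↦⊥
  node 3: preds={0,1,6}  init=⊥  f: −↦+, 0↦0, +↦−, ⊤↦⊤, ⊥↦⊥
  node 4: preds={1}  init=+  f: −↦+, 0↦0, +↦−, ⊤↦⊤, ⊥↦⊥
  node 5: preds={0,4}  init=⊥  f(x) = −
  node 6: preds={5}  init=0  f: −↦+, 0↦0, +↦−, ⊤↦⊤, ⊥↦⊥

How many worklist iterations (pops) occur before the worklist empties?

12

Worklist (12 pops):
  #1 pop 0: in=0 → 0 (was ⊥); enqueue []
  #2 pop 1: in=⊤ → ⊤ (was −); enqueue []
  #3 pop 2: in=⊥ → + (no change)
  #4 pop 3: in=⊤ → ⊤ (was ⊥); enqueue [2]
  #5 pop 4: in=⊤ → ⊤ (was +); enqueue [1]
  #6 pop 5: in=⊤ → − (was ⊥); enqueue []
  #7 pop 6: in=− → ⊤ (was 0); enqueue [0,3]
  #8 pop 2: in=⊤ → ⊤ (was +); enqueue []
  #9 pop 1: in=⊤ → ⊤ (no change)
  #10 pop 0: in=⊤ → ⊤ (was 0); enqueue [5]
  #11 pop 3: in=⊤ → ⊤ (no change)
  #12 pop 5: in=⊤ → − (no change)

Fixpoint:
  val[0] = ⊤
  val[1] = ⊤
  val[2] = ⊤
  val[3] = ⊤
  val[4] = ⊤
  val[5] = −
  val[6] = ⊤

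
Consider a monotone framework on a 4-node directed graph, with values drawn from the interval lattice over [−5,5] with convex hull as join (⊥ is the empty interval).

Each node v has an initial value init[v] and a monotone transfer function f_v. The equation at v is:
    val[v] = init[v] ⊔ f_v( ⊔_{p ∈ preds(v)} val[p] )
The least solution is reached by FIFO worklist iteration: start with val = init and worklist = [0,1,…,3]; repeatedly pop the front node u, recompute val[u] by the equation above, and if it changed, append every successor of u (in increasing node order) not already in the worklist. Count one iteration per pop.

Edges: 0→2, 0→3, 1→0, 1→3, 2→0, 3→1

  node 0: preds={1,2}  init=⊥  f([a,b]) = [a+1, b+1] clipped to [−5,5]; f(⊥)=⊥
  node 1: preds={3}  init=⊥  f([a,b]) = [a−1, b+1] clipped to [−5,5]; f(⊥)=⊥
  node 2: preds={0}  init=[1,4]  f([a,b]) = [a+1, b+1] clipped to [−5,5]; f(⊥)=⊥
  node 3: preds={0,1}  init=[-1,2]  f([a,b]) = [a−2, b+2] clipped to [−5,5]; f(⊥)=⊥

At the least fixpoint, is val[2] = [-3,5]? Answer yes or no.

yes

Worklist (13 pops):
  #1 pop 0: in=[1,4] → [2,5] (was ⊥); enqueue []
  #2 pop 1: in=[-1,2] → [-2,3] (was ⊥); enqueue [0]
  #3 pop 2: in=[2,5] → [1,5] (was [1,4]); enqueue []
  #4 pop 3: in=[-2,5] → [-4,5] (was [-1,2]); enqueue [1]
  #5 pop 0: in=[-2,5] → [-1,5] (was [2,5]); enqueue [2,3]
  #6 pop 1: in=[-4,5] → [-5,5] (was [-2,3]); enqueue [0]
  #7 pop 2: in=[-1,5] → [0,5] (was [1,5]); enqueue []
  #8 pop 3: in=[-5,5] → [-5,5] (was [-4,5]); enqueue [1]
  #9 pop 0: in=[-5,5] → [-4,5] (was [-1,5]); enqueue [2,3]
  #10 pop 1: in=[-5,5] → [-5,5] (no change)
  #11 pop 2: in=[-4,5] → [-3,5] (was [0,5]); enqueue [0]
  #12 pop 3: in=[-5,5] → [-5,5] (no change)
  #13 pop 0: in=[-5,5] → [-4,5] (no change)

Fixpoint:
  val[0] = [-4,5]
  val[1] = [-5,5]
  val[2] = [-3,5]
  val[3] = [-5,5]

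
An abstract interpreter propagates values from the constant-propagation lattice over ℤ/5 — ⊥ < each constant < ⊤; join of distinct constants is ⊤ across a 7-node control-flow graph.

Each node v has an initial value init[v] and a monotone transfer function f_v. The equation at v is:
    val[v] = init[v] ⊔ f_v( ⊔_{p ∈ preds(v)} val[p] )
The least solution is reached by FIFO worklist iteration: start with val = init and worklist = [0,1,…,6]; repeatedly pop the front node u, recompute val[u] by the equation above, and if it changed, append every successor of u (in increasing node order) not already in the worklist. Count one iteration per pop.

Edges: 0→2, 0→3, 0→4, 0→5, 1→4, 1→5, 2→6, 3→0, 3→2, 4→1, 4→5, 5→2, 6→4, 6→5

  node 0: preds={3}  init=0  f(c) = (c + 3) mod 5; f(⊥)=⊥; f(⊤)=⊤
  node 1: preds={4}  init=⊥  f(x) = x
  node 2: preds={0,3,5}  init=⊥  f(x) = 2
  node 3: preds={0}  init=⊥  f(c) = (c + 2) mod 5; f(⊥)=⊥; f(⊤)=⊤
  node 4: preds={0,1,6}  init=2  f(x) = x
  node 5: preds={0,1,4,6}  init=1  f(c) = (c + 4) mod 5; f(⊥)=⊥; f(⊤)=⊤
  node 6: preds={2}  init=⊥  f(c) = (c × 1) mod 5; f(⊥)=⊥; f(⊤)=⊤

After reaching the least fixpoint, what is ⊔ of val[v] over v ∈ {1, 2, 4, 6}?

⊤

Worklist (12 pops):
  #1 pop 0: in=⊥ → 0 (no change)
  #2 pop 1: in=2 → 2 (was ⊥); enqueue []
  #3 pop 2: in=⊤ → 2 (was ⊥); enqueue []
  #4 pop 3: in=0 → 2 (was ⊥); enqueue [0,2]
  #5 pop 4: in=⊤ → ⊤ (was 2); enqueue [1]
  #6 pop 5: in=⊤ → ⊤ (was 1); enqueue []
  #7 pop 6: in=2 → 2 (was ⊥); enqueue [4,5]
  #8 pop 0: in=2 → 0 (no change)
  #9 pop 2: in=⊤ → 2 (no change)
  #10 pop 1: in=⊤ → ⊤ (was 2); enqueue []
  #11 pop 4: in=⊤ → ⊤ (no change)
  #12 pop 5: in=⊤ → ⊤ (no change)

Fixpoint:
  val[0] = 0
  val[1] = ⊤
  val[2] = 2
  val[3] = 2
  val[4] = ⊤
  val[5] = ⊤
  val[6] = 2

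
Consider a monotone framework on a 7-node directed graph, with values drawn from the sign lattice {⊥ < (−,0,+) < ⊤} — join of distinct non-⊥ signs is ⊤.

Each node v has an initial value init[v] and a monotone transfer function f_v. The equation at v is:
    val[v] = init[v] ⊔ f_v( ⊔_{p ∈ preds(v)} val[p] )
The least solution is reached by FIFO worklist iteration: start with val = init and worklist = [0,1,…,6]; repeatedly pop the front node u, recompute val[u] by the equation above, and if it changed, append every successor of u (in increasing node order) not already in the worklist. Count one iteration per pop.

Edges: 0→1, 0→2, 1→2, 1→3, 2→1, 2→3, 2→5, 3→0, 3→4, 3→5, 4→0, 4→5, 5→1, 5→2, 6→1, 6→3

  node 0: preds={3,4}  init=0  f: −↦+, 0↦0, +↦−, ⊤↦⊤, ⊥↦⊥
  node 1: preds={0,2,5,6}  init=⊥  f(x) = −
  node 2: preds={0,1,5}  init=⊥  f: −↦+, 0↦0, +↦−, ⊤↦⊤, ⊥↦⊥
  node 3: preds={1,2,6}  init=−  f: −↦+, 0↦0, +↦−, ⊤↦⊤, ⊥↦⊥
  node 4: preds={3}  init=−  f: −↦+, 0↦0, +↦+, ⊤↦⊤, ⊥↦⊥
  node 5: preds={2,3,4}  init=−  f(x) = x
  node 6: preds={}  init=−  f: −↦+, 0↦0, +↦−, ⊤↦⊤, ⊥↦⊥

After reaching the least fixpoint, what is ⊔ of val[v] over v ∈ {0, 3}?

Iteration log — 10 steps:
  step 1. node 0  ⊔preds=−  new=⊤  old=0  +wl: 
  step 2. node 1  ⊔preds=⊤  new=−  old=⊥  +wl: 
  step 3. node 2  ⊔preds=⊤  new=⊤  old=⊥  +wl: 1
  step 4. node 3  ⊔preds=⊤  new=⊤  old=−  +wl: 0
  step 5. node 4  ⊔preds=⊤  new=⊤  old=−  +wl: 
  step 6. node 5  ⊔preds=⊤  new=⊤  old=−  +wl: 2
  step 7. node 6  ⊔preds=⊥  new=−  stable
  step 8. node 1  ⊔preds=⊤  new=−  stable
  step 9. node 0  ⊔preds=⊤  new=⊤  stable
  step 10. node 2  ⊔preds=⊤  new=⊤  stable

Least fixpoint reached:
  node 0: ⊤
  node 1: −
  node 2: ⊤
  node 3: ⊤
  node 4: ⊤
  node 5: ⊤
  node 6: −

⊤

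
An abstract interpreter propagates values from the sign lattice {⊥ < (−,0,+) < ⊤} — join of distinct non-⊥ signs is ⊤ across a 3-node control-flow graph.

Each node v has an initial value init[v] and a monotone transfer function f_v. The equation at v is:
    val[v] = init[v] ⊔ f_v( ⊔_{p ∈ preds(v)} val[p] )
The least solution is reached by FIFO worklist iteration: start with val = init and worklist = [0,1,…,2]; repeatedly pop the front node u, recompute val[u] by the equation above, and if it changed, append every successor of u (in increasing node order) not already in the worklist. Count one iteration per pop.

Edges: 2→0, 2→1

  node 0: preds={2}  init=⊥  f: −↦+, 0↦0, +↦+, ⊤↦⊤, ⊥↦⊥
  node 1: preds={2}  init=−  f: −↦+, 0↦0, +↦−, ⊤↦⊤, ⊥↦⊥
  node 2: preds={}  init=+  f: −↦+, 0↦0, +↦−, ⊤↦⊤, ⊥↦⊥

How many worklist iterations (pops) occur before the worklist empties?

3

Worklist (3 pops):
  #1 pop 0: in=+ → + (was ⊥); enqueue []
  #2 pop 1: in=+ → − (no change)
  #3 pop 2: in=⊥ → + (no change)

Fixpoint:
  val[0] = +
  val[1] = −
  val[2] = +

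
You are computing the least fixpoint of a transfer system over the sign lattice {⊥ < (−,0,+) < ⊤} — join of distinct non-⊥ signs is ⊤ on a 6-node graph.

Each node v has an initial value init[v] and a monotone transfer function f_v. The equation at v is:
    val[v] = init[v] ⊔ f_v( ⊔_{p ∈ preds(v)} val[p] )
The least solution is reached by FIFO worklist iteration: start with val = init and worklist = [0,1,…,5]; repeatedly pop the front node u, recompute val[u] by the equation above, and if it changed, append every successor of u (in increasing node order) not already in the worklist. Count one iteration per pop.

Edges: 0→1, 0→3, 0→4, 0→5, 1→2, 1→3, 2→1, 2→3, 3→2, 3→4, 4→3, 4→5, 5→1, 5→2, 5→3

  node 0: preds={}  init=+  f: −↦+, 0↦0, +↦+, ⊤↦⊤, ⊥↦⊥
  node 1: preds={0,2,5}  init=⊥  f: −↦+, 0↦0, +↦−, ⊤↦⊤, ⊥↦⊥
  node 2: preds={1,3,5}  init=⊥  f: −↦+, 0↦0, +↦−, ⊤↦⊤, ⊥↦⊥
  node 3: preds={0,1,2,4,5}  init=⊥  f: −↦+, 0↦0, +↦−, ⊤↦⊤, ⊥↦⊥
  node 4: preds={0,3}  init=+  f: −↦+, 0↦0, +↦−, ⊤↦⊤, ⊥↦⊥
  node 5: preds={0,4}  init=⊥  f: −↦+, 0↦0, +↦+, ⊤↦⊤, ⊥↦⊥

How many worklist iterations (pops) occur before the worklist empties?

10

Worklist (10 pops):
  #1 pop 0: in=⊥ → + (no change)
  #2 pop 1: in=+ → − (was ⊥); enqueue []
  #3 pop 2: in=− → + (was ⊥); enqueue [1]
  #4 pop 3: in=⊤ → ⊤ (was ⊥); enqueue [2]
  #5 pop 4: in=⊤ → ⊤ (was +); enqueue [3]
  #6 pop 5: in=⊤ → ⊤ (was ⊥); enqueue []
  #7 pop 1: in=⊤ → ⊤ (was −); enqueue []
  #8 pop 2: in=⊤ → ⊤ (was +); enqueue [1]
  #9 pop 3: in=⊤ → ⊤ (no change)
  #10 pop 1: in=⊤ → ⊤ (no change)

Fixpoint:
  val[0] = +
  val[1] = ⊤
  val[2] = ⊤
  val[3] = ⊤
  val[4] = ⊤
  val[5] = ⊤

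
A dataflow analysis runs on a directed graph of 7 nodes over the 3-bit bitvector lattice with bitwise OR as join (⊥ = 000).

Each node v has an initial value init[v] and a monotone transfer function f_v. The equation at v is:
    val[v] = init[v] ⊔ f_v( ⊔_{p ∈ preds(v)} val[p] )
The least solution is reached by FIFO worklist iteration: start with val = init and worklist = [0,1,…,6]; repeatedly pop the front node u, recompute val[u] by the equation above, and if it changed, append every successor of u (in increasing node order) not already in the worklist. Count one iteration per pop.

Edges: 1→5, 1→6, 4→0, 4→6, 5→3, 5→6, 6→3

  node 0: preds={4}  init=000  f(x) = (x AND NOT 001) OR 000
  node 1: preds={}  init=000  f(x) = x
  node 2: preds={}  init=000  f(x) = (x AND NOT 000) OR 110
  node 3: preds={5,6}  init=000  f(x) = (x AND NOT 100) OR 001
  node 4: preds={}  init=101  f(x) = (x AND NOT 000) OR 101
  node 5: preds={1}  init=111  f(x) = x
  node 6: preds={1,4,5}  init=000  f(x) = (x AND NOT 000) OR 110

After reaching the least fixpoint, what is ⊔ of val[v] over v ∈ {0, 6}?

Iteration log — 8 steps:
  step 1. node 0  ⊔preds=101  new=100  old=000  +wl: 
  step 2. node 1  ⊔preds=000  new=000  stable
  step 3. node 2  ⊔preds=000  new=110  old=000  +wl: 
  step 4. node 3  ⊔preds=111  new=011  old=000  +wl: 
  step 5. node 4  ⊔preds=000  new=101  stable
  step 6. node 5  ⊔preds=000  new=111  stable
  step 7. node 6  ⊔preds=111  new=111  old=000  +wl: 3
  step 8. node 3  ⊔preds=111  new=011  stable

Least fixpoint reached:
  node 0: 100
  node 1: 000
  node 2: 110
  node 3: 011
  node 4: 101
  node 5: 111
  node 6: 111

111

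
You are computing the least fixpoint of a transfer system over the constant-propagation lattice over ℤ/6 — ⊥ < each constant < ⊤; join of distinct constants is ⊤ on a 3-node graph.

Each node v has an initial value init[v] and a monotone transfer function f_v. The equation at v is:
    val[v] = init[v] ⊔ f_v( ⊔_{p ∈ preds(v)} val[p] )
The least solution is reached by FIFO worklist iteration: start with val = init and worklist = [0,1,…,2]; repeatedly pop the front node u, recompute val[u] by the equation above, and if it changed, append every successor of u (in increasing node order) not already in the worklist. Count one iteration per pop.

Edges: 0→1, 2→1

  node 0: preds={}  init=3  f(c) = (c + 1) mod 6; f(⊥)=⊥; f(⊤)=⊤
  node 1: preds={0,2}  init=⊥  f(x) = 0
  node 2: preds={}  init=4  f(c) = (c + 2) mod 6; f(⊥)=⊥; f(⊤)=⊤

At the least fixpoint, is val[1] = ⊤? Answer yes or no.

no

Worklist (3 pops):
  #1 pop 0: in=⊥ → 3 (no change)
  #2 pop 1: in=⊤ → 0 (was ⊥); enqueue []
  #3 pop 2: in=⊥ → 4 (no change)

Fixpoint:
  val[0] = 3
  val[1] = 0
  val[2] = 4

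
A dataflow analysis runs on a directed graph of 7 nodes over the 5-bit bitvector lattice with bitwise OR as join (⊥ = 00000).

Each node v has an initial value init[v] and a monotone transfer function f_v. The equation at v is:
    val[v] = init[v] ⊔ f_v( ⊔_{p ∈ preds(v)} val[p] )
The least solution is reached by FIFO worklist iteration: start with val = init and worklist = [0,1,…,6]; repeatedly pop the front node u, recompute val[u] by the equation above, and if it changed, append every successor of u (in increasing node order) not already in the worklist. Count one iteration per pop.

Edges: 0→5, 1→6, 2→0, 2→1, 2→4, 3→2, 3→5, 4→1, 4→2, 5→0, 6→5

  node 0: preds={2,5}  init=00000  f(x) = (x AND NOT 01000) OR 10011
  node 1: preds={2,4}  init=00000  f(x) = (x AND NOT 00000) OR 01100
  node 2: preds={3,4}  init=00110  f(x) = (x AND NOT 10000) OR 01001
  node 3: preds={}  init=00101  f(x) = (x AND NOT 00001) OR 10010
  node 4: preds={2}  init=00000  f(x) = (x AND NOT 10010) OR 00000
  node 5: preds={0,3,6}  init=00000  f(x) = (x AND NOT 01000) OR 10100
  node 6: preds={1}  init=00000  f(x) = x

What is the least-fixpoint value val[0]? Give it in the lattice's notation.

Worklist (13 pops):
  #1 pop 0: in=00110 → 10111 (was 00000); enqueue []
  #2 pop 1: in=00110 → 01110 (was 00000); enqueue []
  #3 pop 2: in=00101 → 01111 (was 00110); enqueue [0,1]
  #4 pop 3: in=00000 → 10111 (was 00101); enqueue [2]
  #5 pop 4: in=01111 → 01101 (was 00000); enqueue []
  #6 pop 5: in=10111 → 10111 (was 00000); enqueue []
  #7 pop 6: in=01110 → 01110 (was 00000); enqueue [5]
  #8 pop 0: in=11111 → 10111 (no change)
  #9 pop 1: in=01111 → 01111 (was 01110); enqueue [6]
  #10 pop 2: in=11111 → 01111 (no change)
  #11 pop 5: in=11111 → 10111 (no change)
  #12 pop 6: in=01111 → 01111 (was 01110); enqueue [5]
  #13 pop 5: in=11111 → 10111 (no change)

Fixpoint:
  val[0] = 10111
  val[1] = 01111
  val[2] = 01111
  val[3] = 10111
  val[4] = 01101
  val[5] = 10111
  val[6] = 01111

10111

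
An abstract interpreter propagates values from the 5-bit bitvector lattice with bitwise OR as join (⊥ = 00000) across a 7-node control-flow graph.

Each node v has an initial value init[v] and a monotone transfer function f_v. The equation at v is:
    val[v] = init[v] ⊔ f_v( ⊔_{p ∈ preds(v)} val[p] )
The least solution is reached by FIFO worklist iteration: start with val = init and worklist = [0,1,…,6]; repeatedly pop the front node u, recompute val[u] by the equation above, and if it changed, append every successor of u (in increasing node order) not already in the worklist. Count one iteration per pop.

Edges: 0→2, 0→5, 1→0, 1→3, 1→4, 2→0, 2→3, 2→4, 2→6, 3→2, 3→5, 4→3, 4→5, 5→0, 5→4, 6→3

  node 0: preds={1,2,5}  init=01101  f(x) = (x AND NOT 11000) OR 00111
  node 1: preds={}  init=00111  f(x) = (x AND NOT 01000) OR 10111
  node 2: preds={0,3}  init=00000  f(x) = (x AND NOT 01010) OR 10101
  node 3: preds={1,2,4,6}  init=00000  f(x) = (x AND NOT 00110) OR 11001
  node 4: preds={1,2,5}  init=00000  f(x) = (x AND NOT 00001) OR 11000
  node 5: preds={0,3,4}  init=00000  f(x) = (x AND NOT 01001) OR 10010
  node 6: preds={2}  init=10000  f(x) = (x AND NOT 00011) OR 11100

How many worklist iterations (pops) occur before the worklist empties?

Worklist (11 pops):
  #1 pop 0: in=00111 → 01111 (was 01101); enqueue []
  #2 pop 1: in=00000 → 10111 (was 00111); enqueue [0]
  #3 pop 2: in=01111 → 10101 (was 00000); enqueue []
  #4 pop 3: in=10111 → 11001 (was 00000); enqueue [2]
  #5 pop 4: in=10111 → 11110 (was 00000); enqueue [3]
  #6 pop 5: in=11111 → 10110 (was 00000); enqueue [4]
  #7 pop 6: in=10101 → 11100 (was 10000); enqueue []
  #8 pop 0: in=10111 → 01111 (no change)
  #9 pop 2: in=11111 → 10101 (no change)
  #10 pop 3: in=11111 → 11001 (no change)
  #11 pop 4: in=10111 → 11110 (no change)

Fixpoint:
  val[0] = 01111
  val[1] = 10111
  val[2] = 10101
  val[3] = 11001
  val[4] = 11110
  val[5] = 10110
  val[6] = 11100

11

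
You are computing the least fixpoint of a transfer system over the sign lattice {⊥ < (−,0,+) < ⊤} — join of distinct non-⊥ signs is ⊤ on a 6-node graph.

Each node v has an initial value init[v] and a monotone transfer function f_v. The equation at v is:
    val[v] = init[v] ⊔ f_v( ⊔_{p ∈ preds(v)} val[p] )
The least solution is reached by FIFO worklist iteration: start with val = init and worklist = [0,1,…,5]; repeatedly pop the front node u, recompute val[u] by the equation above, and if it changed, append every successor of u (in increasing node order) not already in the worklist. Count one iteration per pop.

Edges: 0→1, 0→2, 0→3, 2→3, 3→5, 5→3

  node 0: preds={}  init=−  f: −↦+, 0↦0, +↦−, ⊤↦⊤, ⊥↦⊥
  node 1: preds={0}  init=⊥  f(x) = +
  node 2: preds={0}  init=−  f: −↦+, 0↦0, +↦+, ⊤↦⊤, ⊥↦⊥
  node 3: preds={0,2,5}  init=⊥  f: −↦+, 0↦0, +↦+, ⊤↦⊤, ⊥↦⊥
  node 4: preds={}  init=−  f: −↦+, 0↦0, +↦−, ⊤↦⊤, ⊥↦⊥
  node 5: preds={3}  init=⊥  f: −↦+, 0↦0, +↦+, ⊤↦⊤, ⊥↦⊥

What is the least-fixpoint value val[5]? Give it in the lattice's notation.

⊤

Iteration log — 7 steps:
  step 1. node 0  ⊔preds=⊥  new=−  stable
  step 2. node 1  ⊔preds=−  new=+  old=⊥  +wl: 
  step 3. node 2  ⊔preds=−  new=⊤  old=−  +wl: 
  step 4. node 3  ⊔preds=⊤  new=⊤  old=⊥  +wl: 
  step 5. node 4  ⊔preds=⊥  new=−  stable
  step 6. node 5  ⊔preds=⊤  new=⊤  old=⊥  +wl: 3
  step 7. node 3  ⊔preds=⊤  new=⊤  stable

Least fixpoint reached:
  node 0: −
  node 1: +
  node 2: ⊤
  node 3: ⊤
  node 4: −
  node 5: ⊤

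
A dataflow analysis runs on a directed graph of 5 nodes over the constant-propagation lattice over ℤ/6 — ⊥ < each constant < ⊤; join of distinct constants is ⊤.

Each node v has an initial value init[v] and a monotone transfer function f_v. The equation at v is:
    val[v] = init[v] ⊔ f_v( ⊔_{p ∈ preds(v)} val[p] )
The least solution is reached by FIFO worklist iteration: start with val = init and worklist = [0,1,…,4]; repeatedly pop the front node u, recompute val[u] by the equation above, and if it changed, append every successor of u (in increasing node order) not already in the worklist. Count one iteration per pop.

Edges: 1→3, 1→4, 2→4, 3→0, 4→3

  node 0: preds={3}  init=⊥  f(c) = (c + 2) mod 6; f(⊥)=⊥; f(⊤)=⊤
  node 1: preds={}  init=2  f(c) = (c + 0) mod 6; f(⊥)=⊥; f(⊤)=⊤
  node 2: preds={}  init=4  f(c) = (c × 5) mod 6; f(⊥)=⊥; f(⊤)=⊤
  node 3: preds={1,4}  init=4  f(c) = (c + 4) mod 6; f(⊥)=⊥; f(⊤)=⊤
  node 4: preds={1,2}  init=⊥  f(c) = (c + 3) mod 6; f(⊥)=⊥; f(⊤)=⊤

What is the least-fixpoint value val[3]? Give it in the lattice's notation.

⊤

Worklist (7 pops):
  #1 pop 0: in=4 → 0 (was ⊥); enqueue []
  #2 pop 1: in=⊥ → 2 (no change)
  #3 pop 2: in=⊥ → 4 (no change)
  #4 pop 3: in=2 → ⊤ (was 4); enqueue [0]
  #5 pop 4: in=⊤ → ⊤ (was ⊥); enqueue [3]
  #6 pop 0: in=⊤ → ⊤ (was 0); enqueue []
  #7 pop 3: in=⊤ → ⊤ (no change)

Fixpoint:
  val[0] = ⊤
  val[1] = 2
  val[2] = 4
  val[3] = ⊤
  val[4] = ⊤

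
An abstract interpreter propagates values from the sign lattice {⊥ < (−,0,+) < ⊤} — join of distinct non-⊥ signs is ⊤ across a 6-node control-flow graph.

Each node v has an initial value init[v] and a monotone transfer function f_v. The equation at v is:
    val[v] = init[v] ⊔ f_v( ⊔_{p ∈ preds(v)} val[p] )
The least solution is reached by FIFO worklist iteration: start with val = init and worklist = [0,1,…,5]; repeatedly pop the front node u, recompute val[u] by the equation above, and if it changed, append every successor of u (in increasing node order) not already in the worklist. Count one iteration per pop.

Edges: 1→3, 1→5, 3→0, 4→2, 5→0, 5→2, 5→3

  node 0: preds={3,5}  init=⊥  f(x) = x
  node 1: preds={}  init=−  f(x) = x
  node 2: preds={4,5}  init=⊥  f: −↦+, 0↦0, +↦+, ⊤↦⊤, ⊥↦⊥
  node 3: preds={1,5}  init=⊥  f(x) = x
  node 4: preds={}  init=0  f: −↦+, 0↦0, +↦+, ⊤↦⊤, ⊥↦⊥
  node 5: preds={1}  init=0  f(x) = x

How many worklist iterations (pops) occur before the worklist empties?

9

Iteration log — 9 steps:
  step 1. node 0  ⊔preds=0  new=0  old=⊥  +wl: 
  step 2. node 1  ⊔preds=⊥  new=−  stable
  step 3. node 2  ⊔preds=0  new=0  old=⊥  +wl: 
  step 4. node 3  ⊔preds=⊤  new=⊤  old=⊥  +wl: 0
  step 5. node 4  ⊔preds=⊥  new=0  stable
  step 6. node 5  ⊔preds=−  new=⊤  old=0  +wl: 2,3
  step 7. node 0  ⊔preds=⊤  new=⊤  old=0  +wl: 
  step 8. node 2  ⊔preds=⊤  new=⊤  old=0  +wl: 
  step 9. node 3  ⊔preds=⊤  new=⊤  stable

Least fixpoint reached:
  node 0: ⊤
  node 1: −
  node 2: ⊤
  node 3: ⊤
  node 4: 0
  node 5: ⊤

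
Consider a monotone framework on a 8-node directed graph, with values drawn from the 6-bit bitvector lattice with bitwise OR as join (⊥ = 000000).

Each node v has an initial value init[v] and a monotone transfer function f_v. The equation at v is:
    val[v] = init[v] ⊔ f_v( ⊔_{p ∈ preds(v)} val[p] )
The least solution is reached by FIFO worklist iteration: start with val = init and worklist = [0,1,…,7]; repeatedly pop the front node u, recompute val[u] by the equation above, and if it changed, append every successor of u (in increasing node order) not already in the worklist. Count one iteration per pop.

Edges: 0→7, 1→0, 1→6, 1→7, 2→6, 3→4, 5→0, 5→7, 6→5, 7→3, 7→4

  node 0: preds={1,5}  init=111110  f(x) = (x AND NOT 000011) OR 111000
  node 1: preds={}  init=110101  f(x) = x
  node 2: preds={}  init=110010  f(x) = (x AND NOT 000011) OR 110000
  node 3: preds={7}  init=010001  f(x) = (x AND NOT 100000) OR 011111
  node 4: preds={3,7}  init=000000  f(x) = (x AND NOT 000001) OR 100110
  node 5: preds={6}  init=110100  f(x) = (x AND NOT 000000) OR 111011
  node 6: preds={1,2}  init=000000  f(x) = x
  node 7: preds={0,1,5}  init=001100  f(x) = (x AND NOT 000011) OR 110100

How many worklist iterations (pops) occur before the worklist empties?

Worklist (12 pops):
  #1 pop 0: in=110101 → 111110 (no change)
  #2 pop 1: in=000000 → 110101 (no change)
  #3 pop 2: in=000000 → 110010 (no change)
  #4 pop 3: in=001100 → 011111 (was 010001); enqueue []
  #5 pop 4: in=011111 → 111110 (was 000000); enqueue []
  #6 pop 5: in=000000 → 111111 (was 110100); enqueue [0]
  #7 pop 6: in=110111 → 110111 (was 000000); enqueue [5]
  #8 pop 7: in=111111 → 111100 (was 001100); enqueue [3,4]
  #9 pop 0: in=111111 → 111110 (no change)
  #10 pop 5: in=110111 → 111111 (no change)
  #11 pop 3: in=111100 → 011111 (no change)
  #12 pop 4: in=111111 → 111110 (no change)

Fixpoint:
  val[0] = 111110
  val[1] = 110101
  val[2] = 110010
  val[3] = 011111
  val[4] = 111110
  val[5] = 111111
  val[6] = 110111
  val[7] = 111100

12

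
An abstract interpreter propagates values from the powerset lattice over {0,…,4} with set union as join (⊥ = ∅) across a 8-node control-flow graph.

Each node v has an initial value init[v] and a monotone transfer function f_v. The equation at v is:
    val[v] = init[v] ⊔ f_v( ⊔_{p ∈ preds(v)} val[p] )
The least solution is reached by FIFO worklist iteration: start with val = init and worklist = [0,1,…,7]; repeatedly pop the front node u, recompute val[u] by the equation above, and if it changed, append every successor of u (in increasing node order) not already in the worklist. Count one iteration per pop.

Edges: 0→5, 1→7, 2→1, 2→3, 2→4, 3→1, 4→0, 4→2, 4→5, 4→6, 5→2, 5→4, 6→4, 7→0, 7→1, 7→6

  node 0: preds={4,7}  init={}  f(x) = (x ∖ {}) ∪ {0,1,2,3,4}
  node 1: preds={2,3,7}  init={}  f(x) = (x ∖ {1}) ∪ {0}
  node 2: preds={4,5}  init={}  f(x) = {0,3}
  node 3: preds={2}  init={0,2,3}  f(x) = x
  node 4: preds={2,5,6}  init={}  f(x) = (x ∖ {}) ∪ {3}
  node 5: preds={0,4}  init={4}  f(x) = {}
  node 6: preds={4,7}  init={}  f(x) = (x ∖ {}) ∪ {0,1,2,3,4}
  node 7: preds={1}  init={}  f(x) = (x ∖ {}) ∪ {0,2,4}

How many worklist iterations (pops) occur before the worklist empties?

17

Iteration log — 17 steps:
  step 1. node 0  ⊔preds={}  new={0,1,2,3,4}  old={}  +wl: 
  step 2. node 1  ⊔preds={0,2,3}  new={0,2,3}  old={}  +wl: 
  step 3. node 2  ⊔preds={4}  new={0,3}  old={}  +wl: 1
  step 4. node 3  ⊔preds={0,3}  new={0,2,3}  stable
  step 5. node 4  ⊔preds={0,3,4}  new={0,3,4}  old={}  +wl: 0,2
  step 6. node 5  ⊔preds={0,1,2,3,4}  new={4}  stable
  step 7. node 6  ⊔preds={0,3,4}  new={0,1,2,3,4}  old={}  +wl: 4
  step 8. node 7  ⊔preds={0,2,3}  new={0,2,3,4}  old={}  +wl: 6
  step 9. node 1  ⊔preds={0,2,3,4}  new={0,2,3,4}  old={0,2,3}  +wl: 7
  step 10. node 0  ⊔preds={0,2,3,4}  new={0,1,2,3,4}  stable
  step 11. node 2  ⊔preds={0,3,4}  new={0,3}  stable
  step 12. node 4  ⊔preds={0,1,2,3,4}  new={0,1,2,3,4}  old={0,3,4}  +wl: 0,2,5
  step 13. node 6  ⊔preds={0,1,2,3,4}  new={0,1,2,3,4}  stable
  step 14. node 7  ⊔preds={0,2,3,4}  new={0,2,3,4}  stable
  step 15. node 0  ⊔preds={0,1,2,3,4}  new={0,1,2,3,4}  stable
  step 16. node 2  ⊔preds={0,1,2,3,4}  new={0,3}  stable
  step 17. node 5  ⊔preds={0,1,2,3,4}  new={4}  stable

Least fixpoint reached:
  node 0: {0,1,2,3,4}
  node 1: {0,2,3,4}
  node 2: {0,3}
  node 3: {0,2,3}
  node 4: {0,1,2,3,4}
  node 5: {4}
  node 6: {0,1,2,3,4}
  node 7: {0,2,3,4}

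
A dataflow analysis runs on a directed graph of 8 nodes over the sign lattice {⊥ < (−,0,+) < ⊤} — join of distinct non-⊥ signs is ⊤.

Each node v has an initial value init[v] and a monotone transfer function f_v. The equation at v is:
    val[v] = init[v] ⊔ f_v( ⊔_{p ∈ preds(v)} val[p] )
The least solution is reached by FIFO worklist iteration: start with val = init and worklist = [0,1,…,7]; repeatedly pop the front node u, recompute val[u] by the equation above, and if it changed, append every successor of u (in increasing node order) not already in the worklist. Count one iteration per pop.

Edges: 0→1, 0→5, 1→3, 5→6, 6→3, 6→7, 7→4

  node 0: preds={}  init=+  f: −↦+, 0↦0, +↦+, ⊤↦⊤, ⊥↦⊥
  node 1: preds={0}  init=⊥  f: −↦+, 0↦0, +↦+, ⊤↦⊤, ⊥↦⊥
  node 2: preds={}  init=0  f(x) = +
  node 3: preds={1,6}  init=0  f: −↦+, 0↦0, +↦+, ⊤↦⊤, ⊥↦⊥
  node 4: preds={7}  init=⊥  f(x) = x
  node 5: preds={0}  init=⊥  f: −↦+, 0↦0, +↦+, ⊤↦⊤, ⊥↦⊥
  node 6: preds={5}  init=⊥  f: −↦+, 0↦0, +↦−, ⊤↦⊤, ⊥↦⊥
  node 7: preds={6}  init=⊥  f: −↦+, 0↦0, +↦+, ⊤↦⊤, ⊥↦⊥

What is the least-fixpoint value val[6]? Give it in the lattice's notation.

−

Worklist (10 pops):
  #1 pop 0: in=⊥ → + (no change)
  #2 pop 1: in=+ → + (was ⊥); enqueue []
  #3 pop 2: in=⊥ → ⊤ (was 0); enqueue []
  #4 pop 3: in=+ → ⊤ (was 0); enqueue []
  #5 pop 4: in=⊥ → ⊥ (no change)
  #6 pop 5: in=+ → + (was ⊥); enqueue []
  #7 pop 6: in=+ → − (was ⊥); enqueue [3]
  #8 pop 7: in=− → + (was ⊥); enqueue [4]
  #9 pop 3: in=⊤ → ⊤ (no change)
  #10 pop 4: in=+ → + (was ⊥); enqueue []

Fixpoint:
  val[0] = +
  val[1] = +
  val[2] = ⊤
  val[3] = ⊤
  val[4] = +
  val[5] = +
  val[6] = −
  val[7] = +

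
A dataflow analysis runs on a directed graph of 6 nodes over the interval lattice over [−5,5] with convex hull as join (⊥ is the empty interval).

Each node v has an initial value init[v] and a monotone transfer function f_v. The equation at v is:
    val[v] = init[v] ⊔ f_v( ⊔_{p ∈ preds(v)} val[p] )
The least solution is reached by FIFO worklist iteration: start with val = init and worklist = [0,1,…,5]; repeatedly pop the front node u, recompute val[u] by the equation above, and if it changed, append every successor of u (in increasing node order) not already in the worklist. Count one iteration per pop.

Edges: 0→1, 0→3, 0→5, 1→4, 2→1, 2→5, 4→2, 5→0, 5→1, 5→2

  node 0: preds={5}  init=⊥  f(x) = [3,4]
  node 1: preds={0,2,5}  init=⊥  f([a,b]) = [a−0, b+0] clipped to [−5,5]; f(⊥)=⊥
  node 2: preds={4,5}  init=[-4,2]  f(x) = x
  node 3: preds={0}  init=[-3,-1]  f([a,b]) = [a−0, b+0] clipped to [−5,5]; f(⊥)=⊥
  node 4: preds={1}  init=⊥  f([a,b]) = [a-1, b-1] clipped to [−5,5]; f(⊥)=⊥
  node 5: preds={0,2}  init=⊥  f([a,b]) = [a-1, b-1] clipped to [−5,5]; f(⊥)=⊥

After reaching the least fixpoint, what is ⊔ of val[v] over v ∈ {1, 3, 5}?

Worklist (11 pops):
  #1 pop 0: in=⊥ → [3,4] (was ⊥); enqueue []
  #2 pop 1: in=[-4,4] → [-4,4] (was ⊥); enqueue []
  #3 pop 2: in=⊥ → [-4,2] (no change)
  #4 pop 3: in=[3,4] → [-3,4] (was [-3,-1]); enqueue []
  #5 pop 4: in=[-4,4] → [-5,3] (was ⊥); enqueue [2]
  #6 pop 5: in=[-4,4] → [-5,3] (was ⊥); enqueue [0,1]
  #7 pop 2: in=[-5,3] → [-5,3] (was [-4,2]); enqueue [5]
  #8 pop 0: in=[-5,3] → [3,4] (no change)
  #9 pop 1: in=[-5,4] → [-5,4] (was [-4,4]); enqueue [4]
  #10 pop 5: in=[-5,4] → [-5,3] (no change)
  #11 pop 4: in=[-5,4] → [-5,3] (no change)

Fixpoint:
  val[0] = [3,4]
  val[1] = [-5,4]
  val[2] = [-5,3]
  val[3] = [-3,4]
  val[4] = [-5,3]
  val[5] = [-5,3]

[-5,4]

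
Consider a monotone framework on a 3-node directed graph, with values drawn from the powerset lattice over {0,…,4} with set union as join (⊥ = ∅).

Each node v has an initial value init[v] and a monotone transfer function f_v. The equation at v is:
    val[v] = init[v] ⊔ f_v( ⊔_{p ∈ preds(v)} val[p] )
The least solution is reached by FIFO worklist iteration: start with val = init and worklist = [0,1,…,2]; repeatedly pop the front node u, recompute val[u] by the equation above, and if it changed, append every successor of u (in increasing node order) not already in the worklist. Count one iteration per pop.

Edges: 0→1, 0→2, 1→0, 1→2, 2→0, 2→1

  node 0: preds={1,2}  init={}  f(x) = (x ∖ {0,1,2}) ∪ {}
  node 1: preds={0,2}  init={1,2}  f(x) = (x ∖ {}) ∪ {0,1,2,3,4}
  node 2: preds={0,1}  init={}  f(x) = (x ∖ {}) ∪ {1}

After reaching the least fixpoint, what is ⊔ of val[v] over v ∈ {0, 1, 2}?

Worklist (6 pops):
  #1 pop 0: in={1,2} → {} (no change)
  #2 pop 1: in={} → {0,1,2,3,4} (was {1,2}); enqueue [0]
  #3 pop 2: in={0,1,2,3,4} → {0,1,2,3,4} (was {}); enqueue [1]
  #4 pop 0: in={0,1,2,3,4} → {3,4} (was {}); enqueue [2]
  #5 pop 1: in={0,1,2,3,4} → {0,1,2,3,4} (no change)
  #6 pop 2: in={0,1,2,3,4} → {0,1,2,3,4} (no change)

Fixpoint:
  val[0] = {3,4}
  val[1] = {0,1,2,3,4}
  val[2] = {0,1,2,3,4}

{0,1,2,3,4}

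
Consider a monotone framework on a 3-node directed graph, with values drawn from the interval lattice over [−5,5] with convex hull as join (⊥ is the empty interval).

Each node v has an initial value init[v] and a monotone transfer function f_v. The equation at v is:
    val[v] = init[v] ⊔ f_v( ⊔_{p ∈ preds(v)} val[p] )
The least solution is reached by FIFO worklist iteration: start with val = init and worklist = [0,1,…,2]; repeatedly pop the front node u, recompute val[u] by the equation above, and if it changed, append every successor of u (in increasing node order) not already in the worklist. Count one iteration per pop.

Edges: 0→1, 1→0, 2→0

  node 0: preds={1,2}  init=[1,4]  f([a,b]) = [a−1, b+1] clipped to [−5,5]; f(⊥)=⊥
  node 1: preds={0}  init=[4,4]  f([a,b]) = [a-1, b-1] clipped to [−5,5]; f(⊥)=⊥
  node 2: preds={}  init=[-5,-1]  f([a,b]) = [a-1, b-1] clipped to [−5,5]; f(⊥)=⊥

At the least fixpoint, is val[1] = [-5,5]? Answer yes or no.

no

Iteration log — 4 steps:
  step 1. node 0  ⊔preds=[-5,4]  new=[-5,5]  old=[1,4]  +wl: 
  step 2. node 1  ⊔preds=[-5,5]  new=[-5,4]  old=[4,4]  +wl: 0
  step 3. node 2  ⊔preds=⊥  new=[-5,-1]  stable
  step 4. node 0  ⊔preds=[-5,4]  new=[-5,5]  stable

Least fixpoint reached:
  node 0: [-5,5]
  node 1: [-5,4]
  node 2: [-5,-1]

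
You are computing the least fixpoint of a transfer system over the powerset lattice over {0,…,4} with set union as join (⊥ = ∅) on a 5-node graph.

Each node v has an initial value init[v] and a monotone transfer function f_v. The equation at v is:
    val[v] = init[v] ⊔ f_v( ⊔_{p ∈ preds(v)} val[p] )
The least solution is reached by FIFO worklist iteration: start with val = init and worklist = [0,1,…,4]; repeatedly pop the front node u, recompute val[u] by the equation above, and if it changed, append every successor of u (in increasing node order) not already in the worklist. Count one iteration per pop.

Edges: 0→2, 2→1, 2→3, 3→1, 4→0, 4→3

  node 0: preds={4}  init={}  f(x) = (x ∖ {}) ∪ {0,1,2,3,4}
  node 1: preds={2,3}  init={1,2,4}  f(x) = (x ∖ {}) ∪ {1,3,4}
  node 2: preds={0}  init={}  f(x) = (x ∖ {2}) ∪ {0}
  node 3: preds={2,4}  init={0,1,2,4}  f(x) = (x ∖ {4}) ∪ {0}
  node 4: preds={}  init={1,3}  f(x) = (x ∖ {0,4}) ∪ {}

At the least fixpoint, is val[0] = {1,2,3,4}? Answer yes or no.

Iteration log — 6 steps:
  step 1. node 0  ⊔preds={1,3}  new={0,1,2,3,4}  old={}  +wl: 
  step 2. node 1  ⊔preds={0,1,2,4}  new={0,1,2,3,4}  old={1,2,4}  +wl: 
  step 3. node 2  ⊔preds={0,1,2,3,4}  new={0,1,3,4}  old={}  +wl: 1
  step 4. node 3  ⊔preds={0,1,3,4}  new={0,1,2,3,4}  old={0,1,2,4}  +wl: 
  step 5. node 4  ⊔preds={}  new={1,3}  stable
  step 6. node 1  ⊔preds={0,1,2,3,4}  new={0,1,2,3,4}  stable

Least fixpoint reached:
  node 0: {0,1,2,3,4}
  node 1: {0,1,2,3,4}
  node 2: {0,1,3,4}
  node 3: {0,1,2,3,4}
  node 4: {1,3}

no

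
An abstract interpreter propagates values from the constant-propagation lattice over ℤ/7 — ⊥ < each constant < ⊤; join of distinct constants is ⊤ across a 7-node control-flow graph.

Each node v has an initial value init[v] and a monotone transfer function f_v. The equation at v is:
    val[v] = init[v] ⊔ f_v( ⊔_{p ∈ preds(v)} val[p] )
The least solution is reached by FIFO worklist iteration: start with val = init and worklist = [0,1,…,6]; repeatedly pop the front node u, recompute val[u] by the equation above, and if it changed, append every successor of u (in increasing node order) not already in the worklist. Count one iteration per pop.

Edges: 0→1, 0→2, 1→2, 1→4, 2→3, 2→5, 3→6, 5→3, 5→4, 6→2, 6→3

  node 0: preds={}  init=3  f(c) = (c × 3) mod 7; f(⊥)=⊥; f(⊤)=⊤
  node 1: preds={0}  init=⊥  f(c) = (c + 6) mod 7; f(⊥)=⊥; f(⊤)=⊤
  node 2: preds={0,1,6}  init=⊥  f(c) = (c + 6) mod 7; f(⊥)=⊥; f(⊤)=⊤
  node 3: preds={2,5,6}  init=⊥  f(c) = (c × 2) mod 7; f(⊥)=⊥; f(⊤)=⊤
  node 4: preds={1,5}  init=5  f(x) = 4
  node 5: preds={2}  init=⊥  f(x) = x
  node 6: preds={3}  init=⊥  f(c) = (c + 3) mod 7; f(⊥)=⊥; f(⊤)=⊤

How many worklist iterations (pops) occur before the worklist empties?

10

Worklist (10 pops):
  #1 pop 0: in=⊥ → 3 (no change)
  #2 pop 1: in=3 → 2 (was ⊥); enqueue []
  #3 pop 2: in=⊤ → ⊤ (was ⊥); enqueue []
  #4 pop 3: in=⊤ → ⊤ (was ⊥); enqueue []
  #5 pop 4: in=2 → ⊤ (was 5); enqueue []
  #6 pop 5: in=⊤ → ⊤ (was ⊥); enqueue [3,4]
  #7 pop 6: in=⊤ → ⊤ (was ⊥); enqueue [2]
  #8 pop 3: in=⊤ → ⊤ (no change)
  #9 pop 4: in=⊤ → ⊤ (no change)
  #10 pop 2: in=⊤ → ⊤ (no change)

Fixpoint:
  val[0] = 3
  val[1] = 2
  val[2] = ⊤
  val[3] = ⊤
  val[4] = ⊤
  val[5] = ⊤
  val[6] = ⊤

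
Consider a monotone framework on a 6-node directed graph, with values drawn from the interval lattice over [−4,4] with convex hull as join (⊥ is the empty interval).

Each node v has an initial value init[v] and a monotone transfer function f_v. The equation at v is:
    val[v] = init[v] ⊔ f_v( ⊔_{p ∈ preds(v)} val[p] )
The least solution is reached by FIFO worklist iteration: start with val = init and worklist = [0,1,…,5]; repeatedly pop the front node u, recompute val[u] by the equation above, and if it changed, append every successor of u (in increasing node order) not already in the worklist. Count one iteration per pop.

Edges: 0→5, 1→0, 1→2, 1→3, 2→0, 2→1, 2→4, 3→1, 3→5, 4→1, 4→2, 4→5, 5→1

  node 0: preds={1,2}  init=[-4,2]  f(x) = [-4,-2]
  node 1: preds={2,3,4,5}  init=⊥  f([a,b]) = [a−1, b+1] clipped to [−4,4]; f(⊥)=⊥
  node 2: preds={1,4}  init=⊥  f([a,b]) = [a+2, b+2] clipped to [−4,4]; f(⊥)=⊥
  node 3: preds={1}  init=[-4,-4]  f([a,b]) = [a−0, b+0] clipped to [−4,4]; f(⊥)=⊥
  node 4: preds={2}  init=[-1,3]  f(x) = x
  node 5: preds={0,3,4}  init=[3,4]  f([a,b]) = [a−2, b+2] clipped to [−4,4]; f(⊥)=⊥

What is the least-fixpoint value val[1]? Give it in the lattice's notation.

Trace (9 dequeues):
  [1] u=0 | in ⊥ | out [-4,2] | ==
  [2] u=1 | in [-4,4] | out [-4,4] | prev ⊥ | push {0}
  [3] u=2 | in [-4,4] | out [-2,4] | prev ⊥ | push {1}
  [4] u=3 | in [-4,4] | out [-4,4] | prev [-4,-4] | push {}
  [5] u=4 | in [-2,4] | out [-2,4] | prev [-1,3] | push {2}
  [6] u=5 | in [-4,4] | out [-4,4] | prev [3,4] | push {}
  [7] u=0 | in [-4,4] | out [-4,2] | ==
  [8] u=1 | in [-4,4] | out [-4,4] | ==
  [9] u=2 | in [-4,4] | out [-2,4] | ==

Converged values:
  [0] [-4,2]
  [1] [-4,4]
  [2] [-2,4]
  [3] [-4,4]
  [4] [-2,4]
  [5] [-4,4]

[-4,4]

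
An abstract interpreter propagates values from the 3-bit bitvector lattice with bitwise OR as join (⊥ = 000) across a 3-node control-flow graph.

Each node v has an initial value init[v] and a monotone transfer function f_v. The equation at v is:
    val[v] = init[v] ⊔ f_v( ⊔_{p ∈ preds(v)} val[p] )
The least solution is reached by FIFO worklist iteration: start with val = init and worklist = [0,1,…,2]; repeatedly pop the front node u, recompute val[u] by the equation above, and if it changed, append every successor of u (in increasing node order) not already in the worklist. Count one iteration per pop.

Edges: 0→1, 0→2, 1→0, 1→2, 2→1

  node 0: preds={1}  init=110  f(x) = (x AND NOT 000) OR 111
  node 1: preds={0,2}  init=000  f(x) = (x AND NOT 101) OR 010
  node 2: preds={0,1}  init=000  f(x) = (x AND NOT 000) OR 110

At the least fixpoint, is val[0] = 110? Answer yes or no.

no

Iteration log — 5 steps:
  step 1. node 0  ⊔preds=000  new=111  old=110  +wl: 
  step 2. node 1  ⊔preds=111  new=010  old=000  +wl: 0
  step 3. node 2  ⊔preds=111  new=111  old=000  +wl: 1
  step 4. node 0  ⊔preds=010  new=111  stable
  step 5. node 1  ⊔preds=111  new=010  stable

Least fixpoint reached:
  node 0: 111
  node 1: 010
  node 2: 111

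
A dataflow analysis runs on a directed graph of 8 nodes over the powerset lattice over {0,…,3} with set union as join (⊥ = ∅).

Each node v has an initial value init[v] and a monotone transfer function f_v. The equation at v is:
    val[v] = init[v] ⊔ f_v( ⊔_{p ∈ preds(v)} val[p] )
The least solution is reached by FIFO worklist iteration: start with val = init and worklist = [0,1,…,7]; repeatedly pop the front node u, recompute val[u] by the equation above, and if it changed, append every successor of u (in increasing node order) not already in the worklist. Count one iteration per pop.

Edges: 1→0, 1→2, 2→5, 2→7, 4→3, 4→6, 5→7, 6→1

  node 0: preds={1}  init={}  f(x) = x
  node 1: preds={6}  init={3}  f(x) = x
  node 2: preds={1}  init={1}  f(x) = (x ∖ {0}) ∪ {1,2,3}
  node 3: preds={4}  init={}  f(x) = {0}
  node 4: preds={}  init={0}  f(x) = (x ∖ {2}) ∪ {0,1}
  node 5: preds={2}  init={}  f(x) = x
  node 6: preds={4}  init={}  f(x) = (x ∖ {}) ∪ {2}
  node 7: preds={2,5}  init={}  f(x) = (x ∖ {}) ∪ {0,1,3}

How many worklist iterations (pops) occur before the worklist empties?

Worklist (12 pops):
  #1 pop 0: in={3} → {3} (was {}); enqueue []
  #2 pop 1: in={} → {3} (no change)
  #3 pop 2: in={3} → {1,2,3} (was {1}); enqueue []
  #4 pop 3: in={0} → {0} (was {}); enqueue []
  #5 pop 4: in={} → {0,1} (was {0}); enqueue [3]
  #6 pop 5: in={1,2,3} → {1,2,3} (was {}); enqueue []
  #7 pop 6: in={0,1} → {0,1,2} (was {}); enqueue [1]
  #8 pop 7: in={1,2,3} → {0,1,2,3} (was {}); enqueue []
  #9 pop 3: in={0,1} → {0} (no change)
  #10 pop 1: in={0,1,2} → {0,1,2,3} (was {3}); enqueue [0,2]
  #11 pop 0: in={0,1,2,3} → {0,1,2,3} (was {3}); enqueue []
  #12 pop 2: in={0,1,2,3} → {1,2,3} (no change)

Fixpoint:
  val[0] = {0,1,2,3}
  val[1] = {0,1,2,3}
  val[2] = {1,2,3}
  val[3] = {0}
  val[4] = {0,1}
  val[5] = {1,2,3}
  val[6] = {0,1,2}
  val[7] = {0,1,2,3}

12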